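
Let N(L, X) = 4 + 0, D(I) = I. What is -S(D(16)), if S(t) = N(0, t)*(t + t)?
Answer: -128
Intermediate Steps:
N(L, X) = 4
S(t) = 8*t (S(t) = 4*(t + t) = 4*(2*t) = 8*t)
-S(D(16)) = -8*16 = -1*128 = -128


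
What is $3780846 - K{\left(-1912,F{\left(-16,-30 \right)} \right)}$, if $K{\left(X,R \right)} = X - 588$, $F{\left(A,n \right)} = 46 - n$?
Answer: $3783346$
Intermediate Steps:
$K{\left(X,R \right)} = -588 + X$
$3780846 - K{\left(-1912,F{\left(-16,-30 \right)} \right)} = 3780846 - \left(-588 - 1912\right) = 3780846 - -2500 = 3780846 + 2500 = 3783346$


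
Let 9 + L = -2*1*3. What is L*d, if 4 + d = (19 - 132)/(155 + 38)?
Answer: 13275/193 ≈ 68.782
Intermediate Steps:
d = -885/193 (d = -4 + (19 - 132)/(155 + 38) = -4 - 113/193 = -885/193 ≈ -4.5855)
L = -15 (L = -9 - 2*1*3 = -9 - 2*3 = -9 - 6 = -15)
L*d = -15*(-885/193) = 13275/193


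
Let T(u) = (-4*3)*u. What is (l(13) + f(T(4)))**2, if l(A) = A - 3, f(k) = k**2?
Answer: 5354596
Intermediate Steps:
T(u) = -12*u
l(A) = -3 + A
(l(13) + f(T(4)))**2 = ((-3 + 13) + (-12*4)**2)**2 = (10 + (-48)**2)**2 = (10 + 2304)**2 = 2314**2 = 5354596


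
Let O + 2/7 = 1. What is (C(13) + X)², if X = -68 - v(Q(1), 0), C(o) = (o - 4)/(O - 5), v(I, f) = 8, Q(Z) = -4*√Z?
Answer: 609961/100 ≈ 6099.6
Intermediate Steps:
O = 5/7 (O = -2/7 + 1 = 5/7 ≈ 0.71429)
C(o) = 14/15 - 7*o/30 (C(o) = (o - 4)/(5/7 - 5) = (-4 + o)/(-30/7) = (-4 + o)*(-7/30) = 14/15 - 7*o/30)
X = -76 (X = -68 - 1*8 = -68 - 8 = -76)
(C(13) + X)² = ((14/15 - 7/30*13) - 76)² = ((14/15 - 91/30) - 76)² = (-21/10 - 76)² = (-781/10)² = 609961/100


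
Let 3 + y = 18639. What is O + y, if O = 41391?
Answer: 60027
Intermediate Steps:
y = 18636 (y = -3 + 18639 = 18636)
O + y = 41391 + 18636 = 60027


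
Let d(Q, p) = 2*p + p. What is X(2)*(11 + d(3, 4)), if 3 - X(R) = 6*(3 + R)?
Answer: -621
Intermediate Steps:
X(R) = -15 - 6*R (X(R) = 3 - 6*(3 + R) = 3 - (18 + 6*R) = 3 + (-18 - 6*R) = -15 - 6*R)
d(Q, p) = 3*p
X(2)*(11 + d(3, 4)) = (-15 - 6*2)*(11 + 3*4) = (-15 - 12)*(11 + 12) = -27*23 = -621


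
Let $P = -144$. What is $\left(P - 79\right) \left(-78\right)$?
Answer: $17394$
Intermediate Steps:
$\left(P - 79\right) \left(-78\right) = \left(-144 - 79\right) \left(-78\right) = \left(-223\right) \left(-78\right) = 17394$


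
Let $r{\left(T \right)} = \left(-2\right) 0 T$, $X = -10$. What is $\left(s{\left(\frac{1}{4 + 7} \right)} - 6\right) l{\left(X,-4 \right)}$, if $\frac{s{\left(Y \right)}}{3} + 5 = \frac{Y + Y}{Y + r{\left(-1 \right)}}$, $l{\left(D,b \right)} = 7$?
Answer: $-105$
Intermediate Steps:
$r{\left(T \right)} = 0$ ($r{\left(T \right)} = 0 T = 0$)
$s{\left(Y \right)} = -9$ ($s{\left(Y \right)} = -15 + 3 \frac{Y + Y}{Y + 0} = -15 + 3 \frac{2 Y}{Y} = -15 + 3 \cdot 2 = -15 + 6 = -9$)
$\left(s{\left(\frac{1}{4 + 7} \right)} - 6\right) l{\left(X,-4 \right)} = \left(-9 - 6\right) 7 = \left(-15\right) 7 = -105$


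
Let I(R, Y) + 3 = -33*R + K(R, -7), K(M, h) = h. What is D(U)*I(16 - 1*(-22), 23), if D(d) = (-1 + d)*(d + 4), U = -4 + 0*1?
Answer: 0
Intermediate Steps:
I(R, Y) = -10 - 33*R (I(R, Y) = -3 + (-33*R - 7) = -3 + (-7 - 33*R) = -10 - 33*R)
U = -4 (U = -4 + 0 = -4)
D(d) = (-1 + d)*(4 + d)
D(U)*I(16 - 1*(-22), 23) = (-4 + (-4)² + 3*(-4))*(-10 - 33*(16 - 1*(-22))) = (-4 + 16 - 12)*(-10 - 33*(16 + 22)) = 0*(-10 - 33*38) = 0*(-10 - 1254) = 0*(-1264) = 0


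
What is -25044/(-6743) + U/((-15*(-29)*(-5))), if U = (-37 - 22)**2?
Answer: 30998317/14666025 ≈ 2.1136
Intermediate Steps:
U = 3481 (U = (-59)**2 = 3481)
-25044/(-6743) + U/((-15*(-29)*(-5))) = -25044/(-6743) + 3481/((-15*(-29)*(-5))) = -25044*(-1/6743) + 3481/((435*(-5))) = 25044/6743 + 3481/(-2175) = 25044/6743 + 3481*(-1/2175) = 25044/6743 - 3481/2175 = 30998317/14666025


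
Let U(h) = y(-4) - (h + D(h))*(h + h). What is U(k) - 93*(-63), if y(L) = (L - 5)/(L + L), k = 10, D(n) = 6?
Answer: 44321/8 ≈ 5540.1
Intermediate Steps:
y(L) = (-5 + L)/(2*L) (y(L) = (-5 + L)/((2*L)) = (-5 + L)*(1/(2*L)) = (-5 + L)/(2*L))
U(h) = 9/8 - 2*h*(6 + h) (U(h) = (½)*(-5 - 4)/(-4) - (h + 6)*(h + h) = (½)*(-¼)*(-9) - (6 + h)*2*h = 9/8 - 2*h*(6 + h))
U(k) - 93*(-63) = (9/8 - 12*10 - 2*10²) - 93*(-63) = (9/8 - 120 - 2*100) + 5859 = (9/8 - 120 - 200) + 5859 = -2551/8 + 5859 = 44321/8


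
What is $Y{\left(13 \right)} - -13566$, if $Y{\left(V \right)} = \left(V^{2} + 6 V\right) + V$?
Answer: $13826$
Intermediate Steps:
$Y{\left(V \right)} = V^{2} + 7 V$
$Y{\left(13 \right)} - -13566 = 13 \left(7 + 13\right) - -13566 = 13 \cdot 20 + 13566 = 260 + 13566 = 13826$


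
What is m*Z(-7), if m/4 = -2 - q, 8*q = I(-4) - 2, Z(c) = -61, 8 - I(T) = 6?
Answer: 488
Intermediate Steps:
I(T) = 2 (I(T) = 8 - 1*6 = 8 - 6 = 2)
q = 0 (q = (2 - 2)/8 = (⅛)*0 = 0)
m = -8 (m = 4*(-2 - 1*0) = 4*(-2 + 0) = 4*(-2) = -8)
m*Z(-7) = -8*(-61) = 488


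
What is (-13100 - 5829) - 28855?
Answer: -47784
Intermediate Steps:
(-13100 - 5829) - 28855 = -18929 - 28855 = -47784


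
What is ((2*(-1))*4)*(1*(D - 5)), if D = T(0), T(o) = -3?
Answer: 64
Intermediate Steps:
D = -3
((2*(-1))*4)*(1*(D - 5)) = ((2*(-1))*4)*(1*(-3 - 5)) = (-2*4)*(1*(-8)) = -8*(-8) = 64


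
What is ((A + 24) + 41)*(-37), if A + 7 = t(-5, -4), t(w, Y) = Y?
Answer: -1998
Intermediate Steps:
A = -11 (A = -7 - 4 = -11)
((A + 24) + 41)*(-37) = ((-11 + 24) + 41)*(-37) = (13 + 41)*(-37) = 54*(-37) = -1998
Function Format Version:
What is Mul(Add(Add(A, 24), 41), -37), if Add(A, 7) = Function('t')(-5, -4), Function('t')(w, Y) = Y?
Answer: -1998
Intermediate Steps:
A = -11 (A = Add(-7, -4) = -11)
Mul(Add(Add(A, 24), 41), -37) = Mul(Add(Add(-11, 24), 41), -37) = Mul(Add(13, 41), -37) = Mul(54, -37) = -1998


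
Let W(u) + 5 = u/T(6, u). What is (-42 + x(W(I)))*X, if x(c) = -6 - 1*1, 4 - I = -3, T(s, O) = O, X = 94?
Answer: -4606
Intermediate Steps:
I = 7 (I = 4 - 1*(-3) = 4 + 3 = 7)
W(u) = -4 (W(u) = -5 + u/u = -5 + 1 = -4)
x(c) = -7 (x(c) = -6 - 1 = -7)
(-42 + x(W(I)))*X = (-42 - 7)*94 = -49*94 = -4606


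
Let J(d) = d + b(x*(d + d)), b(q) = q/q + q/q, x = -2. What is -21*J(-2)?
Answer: 0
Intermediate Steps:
b(q) = 2 (b(q) = 1 + 1 = 2)
J(d) = 2 + d (J(d) = d + 2 = 2 + d)
-21*J(-2) = -21*(2 - 2) = -21*0 = 0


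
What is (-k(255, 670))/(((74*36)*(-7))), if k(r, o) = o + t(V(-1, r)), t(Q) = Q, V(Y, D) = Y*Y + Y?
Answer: 335/9324 ≈ 0.035929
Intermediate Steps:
V(Y, D) = Y + Y² (V(Y, D) = Y² + Y = Y + Y²)
k(r, o) = o (k(r, o) = o - (1 - 1) = o - 1*0 = o + 0 = o)
(-k(255, 670))/(((74*36)*(-7))) = (-1*670)/(((74*36)*(-7))) = -670/(2664*(-7)) = -670/(-18648) = -670*(-1/18648) = 335/9324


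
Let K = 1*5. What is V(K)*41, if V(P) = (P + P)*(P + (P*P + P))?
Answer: 14350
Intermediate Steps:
K = 5
V(P) = 2*P*(P**2 + 2*P) (V(P) = (2*P)*(P + (P**2 + P)) = (2*P)*(P + (P + P**2)) = (2*P)*(P**2 + 2*P) = 2*P*(P**2 + 2*P))
V(K)*41 = (2*5**2*(2 + 5))*41 = (2*25*7)*41 = 350*41 = 14350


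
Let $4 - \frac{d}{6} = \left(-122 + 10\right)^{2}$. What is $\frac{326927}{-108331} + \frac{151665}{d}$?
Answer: $- \frac{2735200573}{543388296} \approx -5.0336$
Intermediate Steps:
$d = -75240$ ($d = 24 - 6 \left(-122 + 10\right)^{2} = 24 - 6 \left(-112\right)^{2} = 24 - 75264 = -75240$)
$\frac{326927}{-108331} + \frac{151665}{d} = \frac{326927}{-108331} + \frac{151665}{-75240} = 326927 \left(- \frac{1}{108331}\right) + 151665 \left(- \frac{1}{75240}\right) = - \frac{326927}{108331} - \frac{10111}{5016} = - \frac{2735200573}{543388296}$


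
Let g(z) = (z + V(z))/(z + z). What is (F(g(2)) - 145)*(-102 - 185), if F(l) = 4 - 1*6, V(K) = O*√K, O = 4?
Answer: 42189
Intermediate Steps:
V(K) = 4*√K
g(z) = (z + 4*√z)/(2*z) (g(z) = (z + 4*√z)/(z + z) = (z + 4*√z)/((2*z)) = (z + 4*√z)*(1/(2*z)) = (z + 4*√z)/(2*z))
F(l) = -2 (F(l) = 4 - 6 = -2)
(F(g(2)) - 145)*(-102 - 185) = (-2 - 145)*(-102 - 185) = -147*(-287) = 42189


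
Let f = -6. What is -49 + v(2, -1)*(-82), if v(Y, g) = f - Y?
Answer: 607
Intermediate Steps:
v(Y, g) = -6 - Y
-49 + v(2, -1)*(-82) = -49 + (-6 - 1*2)*(-82) = -49 + (-6 - 2)*(-82) = -49 - 8*(-82) = -49 + 656 = 607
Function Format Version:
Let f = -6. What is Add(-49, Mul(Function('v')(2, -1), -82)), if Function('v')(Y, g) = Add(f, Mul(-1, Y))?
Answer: 607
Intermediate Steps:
Function('v')(Y, g) = Add(-6, Mul(-1, Y))
Add(-49, Mul(Function('v')(2, -1), -82)) = Add(-49, Mul(Add(-6, Mul(-1, 2)), -82)) = Add(-49, Mul(Add(-6, -2), -82)) = Add(-49, Mul(-8, -82)) = Add(-49, 656) = 607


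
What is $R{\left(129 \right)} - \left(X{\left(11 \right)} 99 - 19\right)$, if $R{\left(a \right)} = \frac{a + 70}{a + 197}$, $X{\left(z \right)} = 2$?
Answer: $- \frac{58155}{326} \approx -178.39$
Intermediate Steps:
$R{\left(a \right)} = \frac{70 + a}{197 + a}$
$R{\left(129 \right)} - \left(X{\left(11 \right)} 99 - 19\right) = \frac{70 + 129}{197 + 129} - \left(2 \cdot 99 - 19\right) = \frac{1}{326} \cdot 199 - \left(198 - 19\right) = \frac{1}{326} \cdot 199 - 179 = \frac{199}{326} - 179 = - \frac{58155}{326}$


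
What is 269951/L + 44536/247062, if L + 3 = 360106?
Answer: 41366090585/44483883693 ≈ 0.92991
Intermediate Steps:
L = 360103 (L = -3 + 360106 = 360103)
269951/L + 44536/247062 = 269951/360103 + 44536/247062 = 269951*(1/360103) + 44536*(1/247062) = 269951/360103 + 22268/123531 = 41366090585/44483883693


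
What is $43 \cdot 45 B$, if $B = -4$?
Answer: $-7740$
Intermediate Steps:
$43 \cdot 45 B = 43 \cdot 45 \left(-4\right) = 1935 \left(-4\right) = -7740$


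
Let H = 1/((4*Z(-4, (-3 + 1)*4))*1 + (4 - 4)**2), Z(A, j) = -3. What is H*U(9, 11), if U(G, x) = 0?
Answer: 0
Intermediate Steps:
H = -1/12 (H = 1/((4*(-3))*1 + (4 - 4)**2) = 1/(-12*1 + 0**2) = 1/(-12 + 0) = 1/(-12) = -1/12 ≈ -0.083333)
H*U(9, 11) = -1/12*0 = 0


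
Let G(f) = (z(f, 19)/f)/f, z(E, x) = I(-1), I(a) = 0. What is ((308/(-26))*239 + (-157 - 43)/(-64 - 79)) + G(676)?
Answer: -404666/143 ≈ -2829.8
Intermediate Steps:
z(E, x) = 0
G(f) = 0 (G(f) = (0/f)/f = 0/f = 0)
((308/(-26))*239 + (-157 - 43)/(-64 - 79)) + G(676) = ((308/(-26))*239 + (-157 - 43)/(-64 - 79)) + 0 = ((308*(-1/26))*239 - 200/(-143)) + 0 = (-154/13*239 - 200*(-1/143)) + 0 = (-36806/13 + 200/143) + 0 = -404666/143 + 0 = -404666/143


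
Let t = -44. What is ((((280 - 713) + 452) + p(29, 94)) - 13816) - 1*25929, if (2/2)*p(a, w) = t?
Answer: -39770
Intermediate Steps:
p(a, w) = -44
((((280 - 713) + 452) + p(29, 94)) - 13816) - 1*25929 = ((((280 - 713) + 452) - 44) - 13816) - 1*25929 = (((-433 + 452) - 44) - 13816) - 25929 = ((19 - 44) - 13816) - 25929 = (-25 - 13816) - 25929 = -13841 - 25929 = -39770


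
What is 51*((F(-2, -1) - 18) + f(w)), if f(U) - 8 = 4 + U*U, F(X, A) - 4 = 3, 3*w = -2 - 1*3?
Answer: 578/3 ≈ 192.67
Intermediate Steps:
w = -5/3 (w = (-2 - 1*3)/3 = (-2 - 3)/3 = (1/3)*(-5) = -5/3 ≈ -1.6667)
F(X, A) = 7 (F(X, A) = 4 + 3 = 7)
f(U) = 12 + U**2 (f(U) = 8 + (4 + U*U) = 8 + (4 + U**2) = 12 + U**2)
51*((F(-2, -1) - 18) + f(w)) = 51*((7 - 18) + (12 + (-5/3)**2)) = 51*(-11 + (12 + 25/9)) = 51*(-11 + 133/9) = 51*(34/9) = 578/3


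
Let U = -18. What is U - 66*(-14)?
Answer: 906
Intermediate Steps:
U - 66*(-14) = -18 - 66*(-14) = -18 + 924 = 906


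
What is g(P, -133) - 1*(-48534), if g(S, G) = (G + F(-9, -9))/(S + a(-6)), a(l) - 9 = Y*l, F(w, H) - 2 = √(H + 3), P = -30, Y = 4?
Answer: 2184161/45 - I*√6/45 ≈ 48537.0 - 0.054433*I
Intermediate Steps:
F(w, H) = 2 + √(3 + H) (F(w, H) = 2 + √(H + 3) = 2 + √(3 + H))
a(l) = 9 + 4*l
g(S, G) = (2 + G + I*√6)/(-15 + S) (g(S, G) = (G + (2 + √(3 - 9)))/(S + (9 + 4*(-6))) = (G + (2 + √(-6)))/(S + (9 - 24)) = (G + (2 + I*√6))/(S - 15) = (2 + G + I*√6)/(-15 + S))
g(P, -133) - 1*(-48534) = (2 - 133 + I*√6)/(-15 - 30) - 1*(-48534) = (-131 + I*√6)/(-45) + 48534 = -(-131 + I*√6)/45 + 48534 = (131/45 - I*√6/45) + 48534 = 2184161/45 - I*√6/45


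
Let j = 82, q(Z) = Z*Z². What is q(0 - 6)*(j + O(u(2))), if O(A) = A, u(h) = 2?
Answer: -18144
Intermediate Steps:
q(Z) = Z³
q(0 - 6)*(j + O(u(2))) = (0 - 6)³*(82 + 2) = (-6)³*84 = -216*84 = -18144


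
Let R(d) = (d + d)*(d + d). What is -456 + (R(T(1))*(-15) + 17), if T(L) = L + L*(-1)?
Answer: -439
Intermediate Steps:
T(L) = 0 (T(L) = L - L = 0)
R(d) = 4*d² (R(d) = (2*d)*(2*d) = 4*d²)
-456 + (R(T(1))*(-15) + 17) = -456 + ((4*0²)*(-15) + 17) = -456 + ((4*0)*(-15) + 17) = -456 + (0*(-15) + 17) = -456 + (0 + 17) = -456 + 17 = -439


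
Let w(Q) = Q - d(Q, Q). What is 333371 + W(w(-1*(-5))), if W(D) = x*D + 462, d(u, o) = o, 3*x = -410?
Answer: 333833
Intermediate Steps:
x = -410/3 (x = (⅓)*(-410) = -410/3 ≈ -136.67)
w(Q) = 0 (w(Q) = Q - Q = 0)
W(D) = 462 - 410*D/3 (W(D) = -410*D/3 + 462 = 462 - 410*D/3)
333371 + W(w(-1*(-5))) = 333371 + (462 - 410/3*0) = 333371 + (462 + 0) = 333371 + 462 = 333833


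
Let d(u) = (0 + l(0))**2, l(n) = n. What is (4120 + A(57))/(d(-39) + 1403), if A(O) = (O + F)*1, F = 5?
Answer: 4182/1403 ≈ 2.9808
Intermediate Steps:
A(O) = 5 + O (A(O) = (O + 5)*1 = (5 + O)*1 = 5 + O)
d(u) = 0 (d(u) = (0 + 0)**2 = 0**2 = 0)
(4120 + A(57))/(d(-39) + 1403) = (4120 + (5 + 57))/(0 + 1403) = (4120 + 62)/1403 = 4182*(1/1403) = 4182/1403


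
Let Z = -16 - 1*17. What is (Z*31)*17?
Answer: -17391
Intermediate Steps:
Z = -33 (Z = -16 - 17 = -33)
(Z*31)*17 = -33*31*17 = -1023*17 = -17391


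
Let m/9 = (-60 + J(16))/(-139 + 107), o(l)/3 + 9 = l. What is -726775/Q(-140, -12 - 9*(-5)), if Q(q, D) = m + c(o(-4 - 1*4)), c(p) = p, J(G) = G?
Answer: 5814200/309 ≈ 18816.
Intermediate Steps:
o(l) = -27 + 3*l
m = 99/8 (m = 9*((-60 + 16)/(-139 + 107)) = 9*(-44/(-32)) = 9*(-44*(-1/32)) = 9*(11/8) = 99/8 ≈ 12.375)
Q(q, D) = -309/8 (Q(q, D) = 99/8 + (-27 + 3*(-4 - 1*4)) = 99/8 + (-27 + 3*(-4 - 4)) = 99/8 + (-27 + 3*(-8)) = 99/8 + (-27 - 24) = 99/8 - 51 = -309/8)
-726775/Q(-140, -12 - 9*(-5)) = -726775/(-309/8) = -726775*(-8/309) = 5814200/309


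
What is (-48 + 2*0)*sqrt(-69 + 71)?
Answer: -48*sqrt(2) ≈ -67.882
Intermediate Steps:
(-48 + 2*0)*sqrt(-69 + 71) = (-48 + 0)*sqrt(2) = -48*sqrt(2)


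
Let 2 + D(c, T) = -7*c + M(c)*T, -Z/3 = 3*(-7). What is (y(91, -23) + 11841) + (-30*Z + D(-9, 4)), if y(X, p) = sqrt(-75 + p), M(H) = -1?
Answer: 10008 + 7*I*sqrt(2) ≈ 10008.0 + 9.8995*I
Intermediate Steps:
Z = 63 (Z = -9*(-7) = -3*(-21) = 63)
D(c, T) = -2 - T - 7*c (D(c, T) = -2 + (-7*c - T) = -2 + (-T - 7*c) = -2 - T - 7*c)
(y(91, -23) + 11841) + (-30*Z + D(-9, 4)) = (sqrt(-75 - 23) + 11841) + (-30*63 + (-2 - 1*4 - 7*(-9))) = (sqrt(-98) + 11841) + (-1890 + (-2 - 4 + 63)) = (7*I*sqrt(2) + 11841) + (-1890 + 57) = (11841 + 7*I*sqrt(2)) - 1833 = 10008 + 7*I*sqrt(2)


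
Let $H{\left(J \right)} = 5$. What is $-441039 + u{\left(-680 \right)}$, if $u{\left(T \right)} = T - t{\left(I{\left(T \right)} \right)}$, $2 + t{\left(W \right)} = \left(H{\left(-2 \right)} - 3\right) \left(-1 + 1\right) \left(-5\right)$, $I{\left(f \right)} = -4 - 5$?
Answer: $-441717$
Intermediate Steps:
$I{\left(f \right)} = -9$
$t{\left(W \right)} = -2$ ($t{\left(W \right)} = -2 + \left(5 - 3\right) \left(-1 + 1\right) \left(-5\right) = -2 + 2 \cdot 0 \left(-5\right) = -2 + 2 \cdot 0 = -2 + 0 = -2$)
$u{\left(T \right)} = 2 + T$ ($u{\left(T \right)} = T - -2 = T + 2 = 2 + T$)
$-441039 + u{\left(-680 \right)} = -441039 + \left(2 - 680\right) = -441039 - 678 = -441717$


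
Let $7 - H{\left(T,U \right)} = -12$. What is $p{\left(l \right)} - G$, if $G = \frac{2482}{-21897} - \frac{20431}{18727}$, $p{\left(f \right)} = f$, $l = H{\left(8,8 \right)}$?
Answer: $\frac{8285095282}{410065119} \approx 20.204$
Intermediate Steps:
$H{\left(T,U \right)} = 19$ ($H{\left(T,U \right)} = 7 - -12 = 7 + 12 = 19$)
$l = 19$
$G = - \frac{493858021}{410065119}$ ($G = 2482 \left(- \frac{1}{21897}\right) - \frac{20431}{18727} = - \frac{2482}{21897} - \frac{20431}{18727} = - \frac{493858021}{410065119} \approx -1.2043$)
$p{\left(l \right)} - G = 19 - - \frac{493858021}{410065119} = 19 + \frac{493858021}{410065119} = \frac{8285095282}{410065119}$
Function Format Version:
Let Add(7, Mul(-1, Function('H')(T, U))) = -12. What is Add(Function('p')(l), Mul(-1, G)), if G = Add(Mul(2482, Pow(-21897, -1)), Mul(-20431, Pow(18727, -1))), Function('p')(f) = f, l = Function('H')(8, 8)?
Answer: Rational(8285095282, 410065119) ≈ 20.204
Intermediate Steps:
Function('H')(T, U) = 19 (Function('H')(T, U) = Add(7, Mul(-1, -12)) = Add(7, 12) = 19)
l = 19
G = Rational(-493858021, 410065119) (G = Add(Mul(2482, Rational(-1, 21897)), Mul(-20431, Rational(1, 18727))) = Add(Rational(-2482, 21897), Rational(-20431, 18727)) = Rational(-493858021, 410065119) ≈ -1.2043)
Add(Function('p')(l), Mul(-1, G)) = Add(19, Mul(-1, Rational(-493858021, 410065119))) = Add(19, Rational(493858021, 410065119)) = Rational(8285095282, 410065119)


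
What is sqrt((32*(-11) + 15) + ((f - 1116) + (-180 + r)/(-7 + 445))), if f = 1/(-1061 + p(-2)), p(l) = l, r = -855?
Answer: 5*I*sqrt(1402180252034)/155198 ≈ 38.149*I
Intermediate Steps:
f = -1/1063 (f = 1/(-1061 - 2) = 1/(-1063) = -1/1063 ≈ -0.00094073)
sqrt((32*(-11) + 15) + ((f - 1116) + (-180 + r)/(-7 + 445))) = sqrt((32*(-11) + 15) + ((-1/1063 - 1116) + (-180 - 855)/(-7 + 445))) = sqrt((-352 + 15) + (-1186309/1063 - 1035/438)) = sqrt(-337 + (-1186309/1063 - 1035*1/438)) = sqrt(-337 + (-1186309/1063 - 345/146)) = sqrt(-337 - 173567849/155198) = sqrt(-225869575/155198) = 5*I*sqrt(1402180252034)/155198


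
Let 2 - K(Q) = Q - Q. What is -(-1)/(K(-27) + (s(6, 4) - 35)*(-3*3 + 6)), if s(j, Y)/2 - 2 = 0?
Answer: 1/95 ≈ 0.010526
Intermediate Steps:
s(j, Y) = 4 (s(j, Y) = 4 + 2*0 = 4 + 0 = 4)
K(Q) = 2 (K(Q) = 2 - (Q - Q) = 2 - 1*0 = 2 + 0 = 2)
-(-1)/(K(-27) + (s(6, 4) - 35)*(-3*3 + 6)) = -(-1)/(2 + (4 - 35)*(-3*3 + 6)) = -(-1)/(2 - 31*(-9 + 6)) = -(-1)/(2 - 31*(-3)) = -(-1)/(2 + 93) = -(-1)/95 = -1*(-1/95) = 1/95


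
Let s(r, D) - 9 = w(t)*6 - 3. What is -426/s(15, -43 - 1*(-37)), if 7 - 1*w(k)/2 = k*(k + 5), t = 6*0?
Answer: -71/15 ≈ -4.7333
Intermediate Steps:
t = 0
w(k) = 14 - 2*k*(5 + k) (w(k) = 14 - 2*k*(k + 5) = 14 - 2*k*(5 + k))
s(r, D) = 90 (s(r, D) = 9 + ((14 - 10*0 - 2*0**2)*6 - 3) = 9 + ((14 + 0 - 2*0)*6 - 3) = 9 + ((14 + 0 + 0)*6 - 3) = 9 + (14*6 - 3) = 9 + (84 - 3) = 9 + 81 = 90)
-426/s(15, -43 - 1*(-37)) = -426/90 = -426*1/90 = -71/15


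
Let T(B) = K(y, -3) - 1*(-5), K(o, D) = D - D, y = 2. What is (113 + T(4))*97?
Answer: 11446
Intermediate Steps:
K(o, D) = 0
T(B) = 5 (T(B) = 0 - 1*(-5) = 0 + 5 = 5)
(113 + T(4))*97 = (113 + 5)*97 = 118*97 = 11446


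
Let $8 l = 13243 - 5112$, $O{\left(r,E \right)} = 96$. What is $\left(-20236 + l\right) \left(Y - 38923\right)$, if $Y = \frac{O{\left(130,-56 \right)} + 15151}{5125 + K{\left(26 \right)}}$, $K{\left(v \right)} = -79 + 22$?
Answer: $\frac{30328032714369}{40544} \approx 7.4803 \cdot 10^{8}$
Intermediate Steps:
$l = \frac{8131}{8}$ ($l = \frac{13243 - 5112}{8} = \frac{1}{8} \cdot 8131 = \frac{8131}{8} \approx 1016.4$)
$K{\left(v \right)} = -57$
$Y = \frac{15247}{5068}$ ($Y = \frac{96 + 15151}{5125 - 57} = \frac{15247}{5068} \approx 3.0085$)
$\left(-20236 + l\right) \left(Y - 38923\right) = \left(-20236 + \frac{8131}{8}\right) \left(\frac{15247}{5068} - 38923\right) = \left(- \frac{153757}{8}\right) \left(- \frac{197246517}{5068}\right) = \frac{30328032714369}{40544}$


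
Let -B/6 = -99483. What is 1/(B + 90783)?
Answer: 1/687681 ≈ 1.4542e-6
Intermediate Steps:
B = 596898 (B = -6*(-99483) = 596898)
1/(B + 90783) = 1/(596898 + 90783) = 1/687681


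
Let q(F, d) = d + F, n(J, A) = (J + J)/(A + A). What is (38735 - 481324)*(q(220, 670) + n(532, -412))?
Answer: -40513269293/103 ≈ -3.9333e+8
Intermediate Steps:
n(J, A) = J/A (n(J, A) = (2*J)/((2*A)) = (2*J)*(1/(2*A)) = J/A)
q(F, d) = F + d
(38735 - 481324)*(q(220, 670) + n(532, -412)) = (38735 - 481324)*((220 + 670) + 532/(-412)) = -442589*(890 + 532*(-1/412)) = -442589*(890 - 133/103) = -442589*91537/103 = -40513269293/103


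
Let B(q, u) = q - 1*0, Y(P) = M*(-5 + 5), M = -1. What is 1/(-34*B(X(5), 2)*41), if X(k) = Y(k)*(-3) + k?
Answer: -1/6970 ≈ -0.00014347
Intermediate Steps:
Y(P) = 0 (Y(P) = -(-5 + 5) = -1*0 = 0)
X(k) = k (X(k) = 0*(-3) + k = 0 + k = k)
B(q, u) = q (B(q, u) = q + 0 = q)
1/(-34*B(X(5), 2)*41) = 1/(-34*5*41) = 1/(-170*41) = 1/(-6970) = -1/6970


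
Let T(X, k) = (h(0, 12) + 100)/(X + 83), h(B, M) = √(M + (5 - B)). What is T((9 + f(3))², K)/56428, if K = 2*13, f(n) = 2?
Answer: 25/2877828 + √17/11511312 ≈ 9.0453e-6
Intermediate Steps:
K = 26
h(B, M) = √(5 + M - B)
T(X, k) = (100 + √17)/(83 + X) (T(X, k) = (√(5 + 12 - 1*0) + 100)/(X + 83) = (√(5 + 12 + 0) + 100)/(83 + X) = (√17 + 100)/(83 + X) = (100 + √17)/(83 + X))
T((9 + f(3))², K)/56428 = ((100 + √17)/(83 + (9 + 2)²))/56428 = ((100 + √17)/(83 + 11²))*(1/56428) = ((100 + √17)/(83 + 121))*(1/56428) = ((100 + √17)/204)*(1/56428) = (25/51 + √17/204)*(1/56428) = 25/2877828 + √17/11511312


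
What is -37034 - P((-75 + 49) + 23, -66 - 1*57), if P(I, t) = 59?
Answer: -37093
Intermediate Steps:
-37034 - P((-75 + 49) + 23, -66 - 1*57) = -37034 - 1*59 = -37034 - 59 = -37093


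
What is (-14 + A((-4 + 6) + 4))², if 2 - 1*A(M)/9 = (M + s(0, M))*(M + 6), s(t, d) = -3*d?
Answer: 1690000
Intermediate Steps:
A(M) = 18 + 18*M*(6 + M) (A(M) = 18 - 9*(M - 3*M)*(M + 6) = 18 - 9*(-2*M)*(6 + M) = 18 - (-18)*M*(6 + M) = 18 + 18*M*(6 + M))
(-14 + A((-4 + 6) + 4))² = (-14 + (18 + 18*((-4 + 6) + 4)² + 108*((-4 + 6) + 4)))² = (-14 + (18 + 18*(2 + 4)² + 108*(2 + 4)))² = (-14 + (18 + 18*6² + 108*6))² = (-14 + (18 + 18*36 + 648))² = (-14 + (18 + 648 + 648))² = (-14 + 1314)² = 1300² = 1690000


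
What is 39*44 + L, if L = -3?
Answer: 1713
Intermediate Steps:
39*44 + L = 39*44 - 3 = 1716 - 3 = 1713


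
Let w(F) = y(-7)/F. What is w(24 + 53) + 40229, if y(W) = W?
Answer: 442518/11 ≈ 40229.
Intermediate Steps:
w(F) = -7/F
w(24 + 53) + 40229 = -7/(24 + 53) + 40229 = -7/77 + 40229 = -7*1/77 + 40229 = -1/11 + 40229 = 442518/11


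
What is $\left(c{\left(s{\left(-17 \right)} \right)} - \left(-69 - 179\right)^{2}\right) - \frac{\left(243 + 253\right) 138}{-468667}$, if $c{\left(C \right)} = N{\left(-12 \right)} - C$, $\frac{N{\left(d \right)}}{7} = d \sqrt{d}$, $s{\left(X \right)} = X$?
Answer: $- \frac{28816859381}{468667} - 168 i \sqrt{3} \approx -61487.0 - 290.98 i$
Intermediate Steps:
$N{\left(d \right)} = 7 d^{\frac{3}{2}}$ ($N{\left(d \right)} = 7 d \sqrt{d} = 7 d^{\frac{3}{2}}$)
$c{\left(C \right)} = - C - 168 i \sqrt{3}$ ($c{\left(C \right)} = 7 \left(-12\right)^{\frac{3}{2}} - C = 7 \left(- 24 i \sqrt{3}\right) - C = - 168 i \sqrt{3} - C = - C - 168 i \sqrt{3}$)
$\left(c{\left(s{\left(-17 \right)} \right)} - \left(-69 - 179\right)^{2}\right) - \frac{\left(243 + 253\right) 138}{-468667} = \left(\left(\left(-1\right) \left(-17\right) - 168 i \sqrt{3}\right) - \left(-69 - 179\right)^{2}\right) - \frac{\left(243 + 253\right) 138}{-468667} = \left(\left(17 - 168 i \sqrt{3}\right) - \left(-248\right)^{2}\right) - 496 \cdot 138 \left(- \frac{1}{468667}\right) = \left(\left(17 - 168 i \sqrt{3}\right) - 61504\right) - 68448 \left(- \frac{1}{468667}\right) = \left(\left(17 - 168 i \sqrt{3}\right) - 61504\right) - - \frac{68448}{468667} = \left(-61487 - 168 i \sqrt{3}\right) + \frac{68448}{468667} = - \frac{28816859381}{468667} - 168 i \sqrt{3}$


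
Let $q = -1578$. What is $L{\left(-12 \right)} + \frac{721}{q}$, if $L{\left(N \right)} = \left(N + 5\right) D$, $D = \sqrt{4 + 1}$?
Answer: $- \frac{721}{1578} - 7 \sqrt{5} \approx -16.109$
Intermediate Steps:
$D = \sqrt{5} \approx 2.2361$
$L{\left(N \right)} = \sqrt{5} \left(5 + N\right)$ ($L{\left(N \right)} = \left(N + 5\right) \sqrt{5} = \left(5 + N\right) \sqrt{5} = \sqrt{5} \left(5 + N\right)$)
$L{\left(-12 \right)} + \frac{721}{q} = \sqrt{5} \left(5 - 12\right) + \frac{721}{-1578} = \sqrt{5} \left(-7\right) + 721 \left(- \frac{1}{1578}\right) = - 7 \sqrt{5} - \frac{721}{1578} = - \frac{721}{1578} - 7 \sqrt{5}$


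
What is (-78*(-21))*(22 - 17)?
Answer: 8190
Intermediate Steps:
(-78*(-21))*(22 - 17) = 1638*5 = 8190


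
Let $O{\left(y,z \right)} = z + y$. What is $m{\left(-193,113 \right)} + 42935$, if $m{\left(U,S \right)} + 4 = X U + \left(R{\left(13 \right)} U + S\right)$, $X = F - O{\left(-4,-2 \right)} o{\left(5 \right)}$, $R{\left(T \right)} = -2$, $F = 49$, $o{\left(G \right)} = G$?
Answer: $28183$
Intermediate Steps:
$O{\left(y,z \right)} = y + z$
$X = 79$ ($X = 49 - \left(-4 - 2\right) 5 = 49 - \left(-6\right) 5 = 49 - -30 = 49 + 30 = 79$)
$m{\left(U,S \right)} = -4 + S + 77 U$ ($m{\left(U,S \right)} = -4 + \left(79 U + \left(- 2 U + S\right)\right) = -4 + \left(79 U + \left(S - 2 U\right)\right) = -4 + \left(S + 77 U\right) = -4 + S + 77 U$)
$m{\left(-193,113 \right)} + 42935 = \left(-4 + 113 + 77 \left(-193\right)\right) + 42935 = \left(-4 + 113 - 14861\right) + 42935 = -14752 + 42935 = 28183$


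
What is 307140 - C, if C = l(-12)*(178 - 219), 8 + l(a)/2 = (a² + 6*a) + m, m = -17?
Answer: 310994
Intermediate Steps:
l(a) = -50 + 2*a² + 12*a (l(a) = -16 + 2*((a² + 6*a) - 17) = -16 + 2*(-17 + a² + 6*a) = -16 + (-34 + 2*a² + 12*a) = -50 + 2*a² + 12*a)
C = -3854 (C = (-50 + 2*(-12)² + 12*(-12))*(178 - 219) = (-50 + 2*144 - 144)*(-41) = (-50 + 288 - 144)*(-41) = 94*(-41) = -3854)
307140 - C = 307140 - 1*(-3854) = 307140 + 3854 = 310994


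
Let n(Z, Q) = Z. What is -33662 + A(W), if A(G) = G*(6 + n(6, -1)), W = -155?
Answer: -35522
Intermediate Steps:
A(G) = 12*G (A(G) = G*(6 + 6) = G*12 = 12*G)
-33662 + A(W) = -33662 + 12*(-155) = -33662 - 1860 = -35522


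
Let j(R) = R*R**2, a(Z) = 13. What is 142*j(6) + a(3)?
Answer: 30685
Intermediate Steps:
j(R) = R**3
142*j(6) + a(3) = 142*6**3 + 13 = 142*216 + 13 = 30672 + 13 = 30685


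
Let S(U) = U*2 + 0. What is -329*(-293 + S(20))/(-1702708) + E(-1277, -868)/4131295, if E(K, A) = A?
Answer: -7048052091/143558960140 ≈ -0.049095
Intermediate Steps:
S(U) = 2*U (S(U) = 2*U + 0 = 2*U)
-329*(-293 + S(20))/(-1702708) + E(-1277, -868)/4131295 = -329*(-293 + 2*20)/(-1702708) - 868/4131295 = -329*(-293 + 40)*(-1/1702708) - 868*1/4131295 = -329*(-253)*(-1/1702708) - 124/590185 = 83237*(-1/1702708) - 124/590185 = -11891/243244 - 124/590185 = -7048052091/143558960140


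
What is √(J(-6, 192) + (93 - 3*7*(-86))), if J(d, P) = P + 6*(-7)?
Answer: √2049 ≈ 45.266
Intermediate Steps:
J(d, P) = -42 + P (J(d, P) = P - 42 = -42 + P)
√(J(-6, 192) + (93 - 3*7*(-86))) = √((-42 + 192) + (93 - 3*7*(-86))) = √(150 + (93 - 21*(-86))) = √(150 + (93 + 1806)) = √(150 + 1899) = √2049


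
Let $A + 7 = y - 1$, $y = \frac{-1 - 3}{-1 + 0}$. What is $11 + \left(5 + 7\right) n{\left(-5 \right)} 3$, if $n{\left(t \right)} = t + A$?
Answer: $-313$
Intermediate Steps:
$y = 4$ ($y = - \frac{4}{-1} = \left(-4\right) \left(-1\right) = 4$)
$A = -4$ ($A = -7 + \left(4 - 1\right) = -7 + 3 = -4$)
$n{\left(t \right)} = -4 + t$ ($n{\left(t \right)} = t - 4 = -4 + t$)
$11 + \left(5 + 7\right) n{\left(-5 \right)} 3 = 11 + \left(5 + 7\right) \left(-4 - 5\right) 3 = 11 + 12 \left(\left(-9\right) 3\right) = 11 + 12 \left(-27\right) = 11 - 324 = -313$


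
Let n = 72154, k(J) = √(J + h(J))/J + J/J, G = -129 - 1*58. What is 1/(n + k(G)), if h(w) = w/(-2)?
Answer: 26985970/1947172665351 + I*√374/1947172665351 ≈ 1.3859e-5 + 9.9319e-12*I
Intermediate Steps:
h(w) = -w/2 (h(w) = w*(-½) = -w/2)
G = -187 (G = -129 - 58 = -187)
k(J) = 1 + √2/(2*√J) (k(J) = √(J - J/2)/J + J/J = √(J/2)/J + 1 = (√2*√J/2)/J + 1 = √2/(2*√J) + 1 = 1 + √2/(2*√J))
1/(n + k(G)) = 1/(72154 + (1 + √2/(2*√(-187)))) = 1/(72154 + (1 + √2*(-I*√187/187)/2)) = 1/(72154 + (1 - I*√374/374)) = 1/(72155 - I*√374/374)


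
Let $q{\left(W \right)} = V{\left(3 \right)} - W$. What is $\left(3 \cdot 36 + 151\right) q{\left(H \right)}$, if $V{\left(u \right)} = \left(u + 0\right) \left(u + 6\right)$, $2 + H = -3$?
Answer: $8288$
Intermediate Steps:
$H = -5$ ($H = -2 - 3 = -5$)
$V{\left(u \right)} = u \left(6 + u\right)$
$q{\left(W \right)} = 27 - W$ ($q{\left(W \right)} = 3 \left(6 + 3\right) - W = 3 \cdot 9 - W = 27 - W$)
$\left(3 \cdot 36 + 151\right) q{\left(H \right)} = \left(3 \cdot 36 + 151\right) \left(27 - -5\right) = \left(108 + 151\right) \left(27 + 5\right) = 259 \cdot 32 = 8288$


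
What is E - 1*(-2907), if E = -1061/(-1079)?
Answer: 3137714/1079 ≈ 2908.0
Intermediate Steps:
E = 1061/1079 (E = -1061*(-1/1079) = 1061/1079 ≈ 0.98332)
E - 1*(-2907) = 1061/1079 - 1*(-2907) = 1061/1079 + 2907 = 3137714/1079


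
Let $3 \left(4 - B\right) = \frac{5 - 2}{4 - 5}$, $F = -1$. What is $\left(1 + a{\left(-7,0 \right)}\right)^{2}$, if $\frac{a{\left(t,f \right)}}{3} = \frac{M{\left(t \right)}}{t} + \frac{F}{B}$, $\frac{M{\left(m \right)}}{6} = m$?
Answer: $\frac{8464}{25} \approx 338.56$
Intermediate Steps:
$M{\left(m \right)} = 6 m$
$B = 5$ ($B = 4 - \frac{\left(5 - 2\right) \frac{1}{4 - 5}}{3} = 4 - \frac{3 \frac{1}{-1}}{3} = 4 - \frac{3 \left(-1\right)}{3} = 4 - -1 = 4 + 1 = 5$)
$a{\left(t,f \right)} = \frac{87}{5}$ ($a{\left(t,f \right)} = 3 \left(\frac{6 t}{t} - \frac{1}{5}\right) = 3 \left(6 - \frac{1}{5}\right) = 3 \cdot \frac{29}{5} = \frac{87}{5}$)
$\left(1 + a{\left(-7,0 \right)}\right)^{2} = \left(1 + \frac{87}{5}\right)^{2} = \left(\frac{92}{5}\right)^{2} = \frac{8464}{25}$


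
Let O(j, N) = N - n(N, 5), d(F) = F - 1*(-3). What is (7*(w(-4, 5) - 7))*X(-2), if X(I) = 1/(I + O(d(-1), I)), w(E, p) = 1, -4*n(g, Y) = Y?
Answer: 168/11 ≈ 15.273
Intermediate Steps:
d(F) = 3 + F (d(F) = F + 3 = 3 + F)
n(g, Y) = -Y/4
O(j, N) = 5/4 + N (O(j, N) = N - (-1)*5/4 = N - 1*(-5/4) = N + 5/4 = 5/4 + N)
X(I) = 1/(5/4 + 2*I) (X(I) = 1/(I + (5/4 + I)) = 1/(5/4 + 2*I))
(7*(w(-4, 5) - 7))*X(-2) = (7*(1 - 7))*(4/(5 + 8*(-2))) = (7*(-6))*(4/(5 - 16)) = -168/(-11) = -168*(-1)/11 = -42*(-4/11) = 168/11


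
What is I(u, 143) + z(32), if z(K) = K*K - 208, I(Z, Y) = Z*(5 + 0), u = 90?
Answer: 1266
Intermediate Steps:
I(Z, Y) = 5*Z (I(Z, Y) = Z*5 = 5*Z)
z(K) = -208 + K² (z(K) = K² - 208 = -208 + K²)
I(u, 143) + z(32) = 5*90 + (-208 + 32²) = 450 + (-208 + 1024) = 450 + 816 = 1266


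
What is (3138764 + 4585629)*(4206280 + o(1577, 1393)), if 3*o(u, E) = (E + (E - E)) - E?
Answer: 32490959788040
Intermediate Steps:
o(u, E) = 0 (o(u, E) = ((E + (E - E)) - E)/3 = ((E + 0) - E)/3 = (E - E)/3 = (⅓)*0 = 0)
(3138764 + 4585629)*(4206280 + o(1577, 1393)) = (3138764 + 4585629)*(4206280 + 0) = 7724393*4206280 = 32490959788040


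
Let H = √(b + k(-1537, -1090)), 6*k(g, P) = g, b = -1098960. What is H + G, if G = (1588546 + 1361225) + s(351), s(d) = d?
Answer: 2950122 + I*√39571782/6 ≈ 2.9501e+6 + 1048.4*I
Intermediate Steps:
k(g, P) = g/6
G = 2950122 (G = (1588546 + 1361225) + 351 = 2949771 + 351 = 2950122)
H = I*√39571782/6 (H = √(-1098960 + (⅙)*(-1537)) = √(-1098960 - 1537/6) = √(-6595297/6) = I*√39571782/6 ≈ 1048.4*I)
H + G = I*√39571782/6 + 2950122 = 2950122 + I*√39571782/6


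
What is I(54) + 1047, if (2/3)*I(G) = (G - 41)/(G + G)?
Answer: 75397/72 ≈ 1047.2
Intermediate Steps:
I(G) = 3*(-41 + G)/(4*G) (I(G) = 3*((G - 41)/(G + G))/2 = 3*((-41 + G)/((2*G)))/2 = 3*((-41 + G)*(1/(2*G)))/2 = 3*((-41 + G)/(2*G))/2 = 3*(-41 + G)/(4*G))
I(54) + 1047 = (¾)*(-41 + 54)/54 + 1047 = (¾)*(1/54)*13 + 1047 = 13/72 + 1047 = 75397/72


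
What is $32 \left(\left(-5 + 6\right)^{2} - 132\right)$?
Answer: $-4192$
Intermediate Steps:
$32 \left(\left(-5 + 6\right)^{2} - 132\right) = 32 \left(1^{2} - 132\right) = 32 \left(1 - 132\right) = 32 \left(-131\right) = -4192$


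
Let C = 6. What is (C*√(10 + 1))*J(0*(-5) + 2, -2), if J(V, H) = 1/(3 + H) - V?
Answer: -6*√11 ≈ -19.900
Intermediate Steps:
(C*√(10 + 1))*J(0*(-5) + 2, -2) = (6*√(10 + 1))*((1 - 3*(0*(-5) + 2) - 1*(-2)*(0*(-5) + 2))/(3 - 2)) = (6*√11)*((1 - 3*(0 + 2) - 1*(-2)*(0 + 2))/1) = (6*√11)*(1*(1 - 3*2 - 1*(-2)*2)) = (6*√11)*(1*(1 - 6 + 4)) = (6*√11)*(1*(-1)) = (6*√11)*(-1) = -6*√11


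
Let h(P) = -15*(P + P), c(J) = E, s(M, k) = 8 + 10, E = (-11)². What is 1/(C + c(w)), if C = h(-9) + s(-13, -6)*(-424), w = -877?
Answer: -1/7241 ≈ -0.00013810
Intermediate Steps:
E = 121
s(M, k) = 18
c(J) = 121
h(P) = -30*P
C = -7362 (C = -30*(-9) + 18*(-424) = 270 - 7632 = -7362)
1/(C + c(w)) = 1/(-7362 + 121) = 1/(-7241) = -1/7241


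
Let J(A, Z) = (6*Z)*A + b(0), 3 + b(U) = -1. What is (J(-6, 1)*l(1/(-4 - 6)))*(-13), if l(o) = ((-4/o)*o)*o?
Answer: 208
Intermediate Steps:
b(U) = -4 (b(U) = -3 - 1 = -4)
J(A, Z) = -4 + 6*A*Z (J(A, Z) = (6*Z)*A - 4 = 6*A*Z - 4 = -4 + 6*A*Z)
l(o) = -4*o
(J(-6, 1)*l(1/(-4 - 6)))*(-13) = ((-4 + 6*(-6)*1)*(-4/(-4 - 6)))*(-13) = ((-4 - 36)*(-4/(-10)))*(-13) = -(-160)*(-1)/10*(-13) = -40*⅖*(-13) = -16*(-13) = 208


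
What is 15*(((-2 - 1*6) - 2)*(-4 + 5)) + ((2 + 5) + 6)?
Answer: -137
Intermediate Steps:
15*(((-2 - 1*6) - 2)*(-4 + 5)) + ((2 + 5) + 6) = 15*(((-2 - 6) - 2)*1) + (7 + 6) = 15*((-8 - 2)*1) + 13 = 15*(-10*1) + 13 = 15*(-10) + 13 = -150 + 13 = -137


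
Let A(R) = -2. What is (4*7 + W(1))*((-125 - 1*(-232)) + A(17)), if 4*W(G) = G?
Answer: 11865/4 ≈ 2966.3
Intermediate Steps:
W(G) = G/4
(4*7 + W(1))*((-125 - 1*(-232)) + A(17)) = (4*7 + (¼)*1)*((-125 - 1*(-232)) - 2) = (28 + ¼)*((-125 + 232) - 2) = 113*(107 - 2)/4 = (113/4)*105 = 11865/4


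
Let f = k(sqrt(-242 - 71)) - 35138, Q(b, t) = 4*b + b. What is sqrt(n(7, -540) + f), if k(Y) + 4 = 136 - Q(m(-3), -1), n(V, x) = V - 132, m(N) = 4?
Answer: I*sqrt(35151) ≈ 187.49*I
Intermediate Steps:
n(V, x) = -132 + V
Q(b, t) = 5*b
k(Y) = 112 (k(Y) = -4 + (136 - 5*4) = -4 + (136 - 1*20) = -4 + (136 - 20) = -4 + 116 = 112)
f = -35026 (f = 112 - 35138 = -35026)
sqrt(n(7, -540) + f) = sqrt((-132 + 7) - 35026) = sqrt(-125 - 35026) = sqrt(-35151) = I*sqrt(35151)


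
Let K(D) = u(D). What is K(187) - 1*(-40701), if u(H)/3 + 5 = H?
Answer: 41247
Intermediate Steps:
u(H) = -15 + 3*H
K(D) = -15 + 3*D
K(187) - 1*(-40701) = (-15 + 3*187) - 1*(-40701) = (-15 + 561) + 40701 = 546 + 40701 = 41247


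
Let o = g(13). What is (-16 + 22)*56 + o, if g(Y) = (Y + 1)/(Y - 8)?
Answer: 1694/5 ≈ 338.80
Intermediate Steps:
g(Y) = (1 + Y)/(-8 + Y)
o = 14/5 (o = (1 + 13)/(-8 + 13) = 14/5 ≈ 2.8000)
(-16 + 22)*56 + o = (-16 + 22)*56 + 14/5 = 6*56 + 14/5 = 336 + 14/5 = 1694/5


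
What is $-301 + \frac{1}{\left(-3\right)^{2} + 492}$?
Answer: $- \frac{150800}{501} \approx -301.0$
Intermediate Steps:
$-301 + \frac{1}{\left(-3\right)^{2} + 492} = -301 + \frac{1}{9 + 492} = -301 + \frac{1}{501} = - \frac{150800}{501}$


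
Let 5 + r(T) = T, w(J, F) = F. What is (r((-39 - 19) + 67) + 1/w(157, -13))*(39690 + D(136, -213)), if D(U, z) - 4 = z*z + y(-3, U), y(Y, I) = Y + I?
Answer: 4344996/13 ≈ 3.3423e+5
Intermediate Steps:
y(Y, I) = I + Y
r(T) = -5 + T
D(U, z) = 1 + U + z**2 (D(U, z) = 4 + (z*z + (U - 3)) = 4 + (z**2 + (-3 + U)) = 4 + (-3 + U + z**2) = 1 + U + z**2)
(r((-39 - 19) + 67) + 1/w(157, -13))*(39690 + D(136, -213)) = ((-5 + ((-39 - 19) + 67)) + 1/(-13))*(39690 + (1 + 136 + (-213)**2)) = ((-5 + (-58 + 67)) - 1/13)*(39690 + (1 + 136 + 45369)) = ((-5 + 9) - 1/13)*(39690 + 45506) = (4 - 1/13)*85196 = (51/13)*85196 = 4344996/13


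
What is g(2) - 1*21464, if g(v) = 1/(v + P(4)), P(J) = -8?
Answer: -128785/6 ≈ -21464.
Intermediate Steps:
g(v) = 1/(-8 + v) (g(v) = 1/(v - 8) = 1/(-8 + v))
g(2) - 1*21464 = 1/(-8 + 2) - 1*21464 = 1/(-6) - 21464 = -1/6 - 21464 = -128785/6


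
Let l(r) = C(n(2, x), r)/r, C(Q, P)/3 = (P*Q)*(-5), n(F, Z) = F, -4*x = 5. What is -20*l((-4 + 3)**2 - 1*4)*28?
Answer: 16800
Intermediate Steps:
x = -5/4 (x = -1/4*5 = -5/4 ≈ -1.2500)
C(Q, P) = -15*P*Q (C(Q, P) = 3*((P*Q)*(-5)) = 3*(-5*P*Q) = -15*P*Q)
l(r) = -30 (l(r) = (-15*r*2)/r = (-30*r)/r = -30)
-20*l((-4 + 3)**2 - 1*4)*28 = -20*(-30)*28 = 600*28 = 16800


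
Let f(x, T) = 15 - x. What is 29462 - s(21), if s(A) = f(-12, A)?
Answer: 29435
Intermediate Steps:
s(A) = 27 (s(A) = 15 - 1*(-12) = 15 + 12 = 27)
29462 - s(21) = 29462 - 1*27 = 29462 - 27 = 29435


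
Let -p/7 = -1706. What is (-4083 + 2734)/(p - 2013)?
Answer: -1349/9929 ≈ -0.13586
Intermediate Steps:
p = 11942 (p = -7*(-1706) = 11942)
(-4083 + 2734)/(p - 2013) = (-4083 + 2734)/(11942 - 2013) = -1349/9929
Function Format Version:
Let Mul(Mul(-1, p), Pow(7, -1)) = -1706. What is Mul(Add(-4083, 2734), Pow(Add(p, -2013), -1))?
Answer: Rational(-1349, 9929) ≈ -0.13586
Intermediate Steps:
p = 11942 (p = Mul(-7, -1706) = 11942)
Mul(Add(-4083, 2734), Pow(Add(p, -2013), -1)) = Mul(Add(-4083, 2734), Pow(Add(11942, -2013), -1)) = Mul(-1349, Pow(9929, -1)) = Mul(-1349, Rational(1, 9929)) = Rational(-1349, 9929)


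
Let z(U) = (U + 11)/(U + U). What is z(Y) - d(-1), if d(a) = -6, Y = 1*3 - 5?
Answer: 15/4 ≈ 3.7500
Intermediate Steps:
Y = -2 (Y = 3 - 5 = -2)
z(U) = (11 + U)/(2*U) (z(U) = (11 + U)/((2*U)) = (11 + U)*(1/(2*U)) = (11 + U)/(2*U))
z(Y) - d(-1) = (½)*(11 - 2)/(-2) - 1*(-6) = (½)*(-½)*9 + 6 = -9/4 + 6 = 15/4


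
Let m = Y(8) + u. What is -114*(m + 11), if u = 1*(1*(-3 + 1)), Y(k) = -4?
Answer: -570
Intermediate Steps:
u = -2 (u = 1*(1*(-2)) = 1*(-2) = -2)
m = -6 (m = -4 - 2 = -6)
-114*(m + 11) = -114*(-6 + 11) = -114*5 = -570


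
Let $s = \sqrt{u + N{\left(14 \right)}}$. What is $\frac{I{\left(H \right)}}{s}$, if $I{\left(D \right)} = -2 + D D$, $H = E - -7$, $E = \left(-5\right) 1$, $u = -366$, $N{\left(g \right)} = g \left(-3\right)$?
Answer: $- \frac{i \sqrt{102}}{102} \approx - 0.099015 i$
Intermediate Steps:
$N{\left(g \right)} = - 3 g$
$E = -5$
$H = 2$ ($H = -5 - -7 = -5 + 7 = 2$)
$I{\left(D \right)} = -2 + D^{2}$
$s = 2 i \sqrt{102}$ ($s = \sqrt{-366 - 42} = \sqrt{-408} = 2 i \sqrt{102} \approx 20.199 i$)
$\frac{I{\left(H \right)}}{s} = \frac{-2 + 2^{2}}{2 i \sqrt{102}} = \left(-2 + 4\right) \left(- \frac{i \sqrt{102}}{204}\right) = 2 \left(- \frac{i \sqrt{102}}{204}\right) = - \frac{i \sqrt{102}}{102}$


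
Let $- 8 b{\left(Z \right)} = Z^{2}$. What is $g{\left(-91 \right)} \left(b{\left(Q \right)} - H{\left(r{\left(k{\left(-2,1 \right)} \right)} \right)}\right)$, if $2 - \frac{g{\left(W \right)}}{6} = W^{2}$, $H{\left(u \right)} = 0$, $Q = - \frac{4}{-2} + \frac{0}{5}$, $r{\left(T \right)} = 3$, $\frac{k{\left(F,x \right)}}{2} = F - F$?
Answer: $24837$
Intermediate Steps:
$k{\left(F,x \right)} = 0$ ($k{\left(F,x \right)} = 2 \left(F - F\right) = 2 \cdot 0 = 0$)
$Q = 2$ ($Q = \left(-4\right) \left(- \frac{1}{2}\right) + 0 \cdot \frac{1}{5} = 2 + 0 = 2$)
$b{\left(Z \right)} = - \frac{Z^{2}}{8}$
$g{\left(W \right)} = 12 - 6 W^{2}$
$g{\left(-91 \right)} \left(b{\left(Q \right)} - H{\left(r{\left(k{\left(-2,1 \right)} \right)} \right)}\right) = \left(12 - 6 \left(-91\right)^{2}\right) \left(- \frac{2^{2}}{8} - 0\right) = \left(12 - 49686\right) \left(\left(- \frac{1}{8}\right) 4 + 0\right) = \left(12 - 49686\right) \left(- \frac{1}{2} + 0\right) = \left(-49674\right) \left(- \frac{1}{2}\right) = 24837$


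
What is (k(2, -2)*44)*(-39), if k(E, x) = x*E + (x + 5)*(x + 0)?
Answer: 17160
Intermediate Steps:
k(E, x) = E*x + x*(5 + x) (k(E, x) = E*x + (5 + x)*x = E*x + x*(5 + x))
(k(2, -2)*44)*(-39) = (-2*(5 + 2 - 2)*44)*(-39) = (-2*5*44)*(-39) = -10*44*(-39) = -440*(-39) = 17160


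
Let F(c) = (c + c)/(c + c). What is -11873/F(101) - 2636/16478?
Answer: -97822965/8239 ≈ -11873.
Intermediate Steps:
F(c) = 1 (F(c) = (2*c)/((2*c)) = (2*c)*(1/(2*c)) = 1)
-11873/F(101) - 2636/16478 = -11873/1 - 2636/16478 = -11873*1 - 2636*1/16478 = -11873 - 1318/8239 = -97822965/8239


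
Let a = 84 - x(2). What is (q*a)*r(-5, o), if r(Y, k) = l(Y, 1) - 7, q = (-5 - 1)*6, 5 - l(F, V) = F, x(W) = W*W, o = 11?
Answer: -8640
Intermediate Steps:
x(W) = W²
l(F, V) = 5 - F
q = -36 (q = -6*6 = -36)
r(Y, k) = -2 - Y (r(Y, k) = (5 - Y) - 7 = -2 - Y)
a = 80 (a = 84 - 1*2² = 84 - 1*4 = 84 - 4 = 80)
(q*a)*r(-5, o) = (-36*80)*(-2 - 1*(-5)) = -2880*(-2 + 5) = -2880*3 = -8640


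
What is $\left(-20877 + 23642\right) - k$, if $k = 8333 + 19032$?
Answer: $-24600$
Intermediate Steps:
$k = 27365$
$\left(-20877 + 23642\right) - k = \left(-20877 + 23642\right) - 27365 = 2765 - 27365 = -24600$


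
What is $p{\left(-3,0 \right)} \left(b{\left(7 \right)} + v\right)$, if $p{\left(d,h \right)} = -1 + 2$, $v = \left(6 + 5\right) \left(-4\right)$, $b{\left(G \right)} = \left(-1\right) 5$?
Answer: $-49$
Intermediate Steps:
$b{\left(G \right)} = -5$
$v = -44$ ($v = 11 \left(-4\right) = -44$)
$p{\left(d,h \right)} = 1$
$p{\left(-3,0 \right)} \left(b{\left(7 \right)} + v\right) = 1 \left(-5 - 44\right) = 1 \left(-49\right) = -49$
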